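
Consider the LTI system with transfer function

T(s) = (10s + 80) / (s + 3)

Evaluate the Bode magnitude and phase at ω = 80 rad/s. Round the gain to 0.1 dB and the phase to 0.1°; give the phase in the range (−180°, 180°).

Substitute s = j80:
Numerator: 10(j80) + 80 = 80 + j800
Denominator: (j80) + 3 = 3 + j80
|N| = √(80² + 800²) ≈ 803.99, ∠N ≈ 84.29°
|D| = √(3² + 80²) ≈ 80.056, ∠D ≈ 87.85°
|T| = 803.99 / 80.056 ≈ 10.043
Gain = 20 log₁₀(10.043) ≈ 20.04 dB
∠T = 84.29° − 87.85° = -3.56°

20.0 dB, -3.6°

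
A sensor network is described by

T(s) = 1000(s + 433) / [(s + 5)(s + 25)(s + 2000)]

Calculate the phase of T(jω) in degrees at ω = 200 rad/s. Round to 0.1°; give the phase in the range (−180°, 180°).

-152.4°

At s = jω = j200:
zero (s+433): 433 + j200 → |·| = √(433²+200²) = √227489 ≈ 476.96, ∠ = arctan(200/433) ≈ 24.79°
pole (s+5): 5 + j200 → |·| = √(5²+200²) = √40025 ≈ 200.06, ∠ = arctan(200/5) ≈ 88.57°
pole (s+25): 25 + j200 → |·| = √(25²+200²) = √40625 ≈ 201.56, ∠ = arctan(200/25) ≈ 82.87°
pole (s+2000): 2000 + j200 → |·| = √(2000²+200²) = √4040000 ≈ 2010, ∠ = arctan(200/2000) ≈ 5.71°
∠T = 24.79° − 177.15° = -152.36°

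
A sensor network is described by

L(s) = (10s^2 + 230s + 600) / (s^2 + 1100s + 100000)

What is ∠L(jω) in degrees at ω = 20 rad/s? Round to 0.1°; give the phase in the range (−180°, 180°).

Substitute s = j20:
Numerator: 10(j20)^2 + 230(j20) + 600 = -3400 + j4600
Denominator: (j20)^2 + 1100(j20) + 100000 = 99600 + j22000
|N| = √(3400² + 4600²) ≈ 5720.1, ∠N ≈ 126.47°
|D| = √(99600² + 22000²) ≈ 1.02e+05, ∠D ≈ 12.46°
∠L = 126.47° − 12.46° = 114.01°

114.0°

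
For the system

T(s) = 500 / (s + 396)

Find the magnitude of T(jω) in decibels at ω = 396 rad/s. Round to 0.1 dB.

Substitute s = j396:
Numerator: 500 = 500 + j0
Denominator: (j396) + 396 = 396 + j396
|N| = √(500² + 0²) ≈ 500, ∠N ≈ 0.00°
|D| = √(396² + 396²) ≈ 560.03, ∠D ≈ 45.00°
|T| = 500 / 560.03 ≈ 0.89281
Gain = 20 log₁₀(0.89281) ≈ -0.98 dB

-1.0 dB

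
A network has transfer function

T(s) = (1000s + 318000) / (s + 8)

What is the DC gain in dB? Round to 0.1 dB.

92.0 dB

T(0) = 318000 / 8 = 39750
20 log₁₀(39750) ≈ 91.99 dB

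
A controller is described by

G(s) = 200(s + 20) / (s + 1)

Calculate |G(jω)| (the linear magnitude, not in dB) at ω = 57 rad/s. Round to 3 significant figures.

212

At s = jω = j57:
zero (s+20): 20 + j57 → |·| = √(20²+57²) = √3649 ≈ 60.407, ∠ = arctan(57/20) ≈ 70.67°
pole (s+1): 1 + j57 → |·| = √(1²+57²) = √3250 ≈ 57.009, ∠ = arctan(57/1) ≈ 88.99°
|G| = 200 · 60.407 / 57.009 ≈ 211.92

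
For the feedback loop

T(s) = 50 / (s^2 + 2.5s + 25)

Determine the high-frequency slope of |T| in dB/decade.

-40 dB/decade

Each pole contributes −20 dB/decade at high frequency; each zero contributes +20 dB/decade.
Net: 0 zero(s) − 2 pole(s) → -40 dB/decade.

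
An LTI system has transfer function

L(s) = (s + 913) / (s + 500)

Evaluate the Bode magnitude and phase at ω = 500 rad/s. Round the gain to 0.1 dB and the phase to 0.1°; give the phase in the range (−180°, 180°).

3.4 dB, -16.3°

At s = jω = j500:
zero (s+913): 913 + j500 → |·| = √(913²+500²) = √1083569 ≈ 1040.9, ∠ = arctan(500/913) ≈ 28.71°
pole (s+500): 500 + j500 → |·| = √(500²+500²) = √500000 ≈ 707.11, ∠ = arctan(500/500) ≈ 45.00°
|L| = 1 · 1040.9 / 707.11 ≈ 1.472
Gain = 20 log₁₀(1.472) ≈ 3.36 dB
∠L = 28.71° − 45.00° = -16.29°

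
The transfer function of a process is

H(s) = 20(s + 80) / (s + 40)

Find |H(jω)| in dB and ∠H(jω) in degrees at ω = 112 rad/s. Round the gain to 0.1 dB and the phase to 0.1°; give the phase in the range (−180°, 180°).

27.3 dB, -15.9°

At s = jω = j112:
zero (s+80): 80 + j112 → |·| = √(80²+112²) = √18944 ≈ 137.64, ∠ = arctan(112/80) ≈ 54.46°
pole (s+40): 40 + j112 → |·| = √(40²+112²) = √14144 ≈ 118.93, ∠ = arctan(112/40) ≈ 70.35°
|H| = 20 · 137.64 / 118.93 ≈ 23.146
Gain = 20 log₁₀(23.146) ≈ 27.29 dB
∠H = 54.46° − 70.35° = -15.89°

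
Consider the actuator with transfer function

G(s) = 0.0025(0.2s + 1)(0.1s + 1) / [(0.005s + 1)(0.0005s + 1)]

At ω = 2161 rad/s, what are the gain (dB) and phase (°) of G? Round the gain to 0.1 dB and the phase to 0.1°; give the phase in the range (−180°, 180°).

23.3 dB, 47.7°

At ω = 2161 rad/s:
zero (1 + j2161·0.2) = 1 + j432.2 → |·| ≈ 432.2, ∠ ≈ 89.87°
zero (1 + j2161·0.1) = 1 + j216.1 → |·| ≈ 216.1, ∠ ≈ 89.73°
pole (1 + j2161·0.005) = 1 + j10.805 → |·| ≈ 10.851, ∠ ≈ 84.71°
pole (1 + j2161·0.0005) = 1 + j1.0805 → |·| ≈ 1.4722, ∠ ≈ 47.22°
|G| = 0.0025 · 432.2 · 216.1 / (10.851 · 1.4722) ≈ 14.616
Gain = 20 log₁₀(14.616) ≈ 23.30 dB
∠G = (89.87° + 89.73°) − (84.71° + 47.22°) = 47.67°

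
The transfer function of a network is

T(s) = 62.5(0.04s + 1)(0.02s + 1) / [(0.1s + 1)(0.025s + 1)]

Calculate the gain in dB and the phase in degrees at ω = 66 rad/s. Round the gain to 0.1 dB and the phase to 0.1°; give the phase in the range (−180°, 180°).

27.1 dB, -18.1°

At ω = 66 rad/s:
zero (1 + j66·0.04) = 1 + j2.64 → |·| ≈ 2.823, ∠ ≈ 69.25°
zero (1 + j66·0.02) = 1 + j1.32 → |·| ≈ 1.656, ∠ ≈ 52.85°
pole (1 + j66·0.1) = 1 + j6.6 → |·| ≈ 6.6753, ∠ ≈ 81.38°
pole (1 + j66·0.025) = 1 + j1.65 → |·| ≈ 1.9294, ∠ ≈ 58.78°
|T| = 62.5 · 2.823 · 1.656 / (6.6753 · 1.9294) ≈ 22.686
Gain = 20 log₁₀(22.686) ≈ 27.12 dB
∠T = (69.25° + 52.85°) − (81.38° + 58.78°) = -18.06°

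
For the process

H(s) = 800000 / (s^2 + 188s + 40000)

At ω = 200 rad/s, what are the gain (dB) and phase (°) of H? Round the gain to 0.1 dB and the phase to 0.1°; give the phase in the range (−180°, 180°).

At s = jω = j200:
quadratic: (j200)² + 188·j200 + 40000 = 0 + j37600 → |·| ≈ 37600, ∠ ≈ 90.00°
|H| = 800000 / 37600 ≈ 21.277
Gain = 20 log₁₀(21.277) ≈ 26.56 dB
∠H = 0.00° − 90.00° = -90.00°

26.6 dB, -90.0°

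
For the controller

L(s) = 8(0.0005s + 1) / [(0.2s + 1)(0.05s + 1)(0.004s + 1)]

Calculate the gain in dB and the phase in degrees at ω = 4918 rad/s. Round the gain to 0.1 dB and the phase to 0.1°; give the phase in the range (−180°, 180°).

At ω = 4918 rad/s:
zero (1 + j4918·0.0005) = 1 + j2.459 → |·| ≈ 2.6546, ∠ ≈ 67.87°
pole (1 + j4918·0.2) = 1 + j983.6 → |·| ≈ 983.6, ∠ ≈ 89.94°
pole (1 + j4918·0.05) = 1 + j245.9 → |·| ≈ 245.9, ∠ ≈ 89.77°
pole (1 + j4918·0.004) = 1 + j19.672 → |·| ≈ 19.697, ∠ ≈ 87.09°
|L| = 8 · 2.6546 / (983.6 · 245.9 · 19.697) ≈ 4.4577e-06
Gain = 20 log₁₀(4.4577e-06) ≈ -107.02 dB
∠L = (67.87°) − (89.94° + 89.77° + 87.09°) = -198.93° ≡ 161.07° (principal value)

-107.0 dB, 161.1°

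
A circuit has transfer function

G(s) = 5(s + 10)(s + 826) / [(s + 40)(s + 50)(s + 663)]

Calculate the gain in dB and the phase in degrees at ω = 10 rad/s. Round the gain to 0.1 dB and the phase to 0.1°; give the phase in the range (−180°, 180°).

At s = jω = j10:
zero (s+10): 10 + j10 → |·| = √(10²+10²) = √200 ≈ 14.142, ∠ = arctan(10/10) ≈ 45.00°
zero (s+826): 826 + j10 → |·| = √(826²+10²) = √682376 ≈ 826.06, ∠ = arctan(10/826) ≈ 0.69°
pole (s+40): 40 + j10 → |·| = √(40²+10²) = √1700 ≈ 41.231, ∠ = arctan(10/40) ≈ 14.04°
pole (s+50): 50 + j10 → |·| = √(50²+10²) = √2600 ≈ 50.99, ∠ = arctan(10/50) ≈ 11.31°
pole (s+663): 663 + j10 → |·| = √(663²+10²) = √439669 ≈ 663.08, ∠ = arctan(10/663) ≈ 0.86°
|G| = 5 · 11682 / 1.394e+06 ≈ 0.041901
Gain = 20 log₁₀(0.041901) ≈ -27.56 dB
∠G = 45.69° − 26.21° = 19.48°

-27.6 dB, 19.5°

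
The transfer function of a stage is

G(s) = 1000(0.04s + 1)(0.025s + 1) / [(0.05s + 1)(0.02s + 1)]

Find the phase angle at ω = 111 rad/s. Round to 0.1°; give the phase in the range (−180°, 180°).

2.0°

At ω = 111 rad/s:
zero (1 + j111·0.04) = 1 + j4.44 → |·| ≈ 4.5512, ∠ ≈ 77.31°
zero (1 + j111·0.025) = 1 + j2.775 → |·| ≈ 2.9497, ∠ ≈ 70.18°
pole (1 + j111·0.05) = 1 + j5.55 → |·| ≈ 5.6394, ∠ ≈ 79.79°
pole (1 + j111·0.02) = 1 + j2.22 → |·| ≈ 2.4348, ∠ ≈ 65.75°
∠G = (77.31° + 70.18°) − (79.79° + 65.75°) = 1.95°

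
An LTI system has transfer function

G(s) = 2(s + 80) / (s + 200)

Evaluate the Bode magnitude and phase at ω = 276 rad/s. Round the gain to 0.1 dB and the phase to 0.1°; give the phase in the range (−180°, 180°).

4.5 dB, 19.8°

At s = jω = j276:
zero (s+80): 80 + j276 → |·| = √(80²+276²) = √82576 ≈ 287.36, ∠ = arctan(276/80) ≈ 73.84°
pole (s+200): 200 + j276 → |·| = √(200²+276²) = √116176 ≈ 340.85, ∠ = arctan(276/200) ≈ 54.07°
|G| = 2 · 287.36 / 340.85 ≈ 1.6861
Gain = 20 log₁₀(1.6861) ≈ 4.54 dB
∠G = 73.84° − 54.07° = 19.77°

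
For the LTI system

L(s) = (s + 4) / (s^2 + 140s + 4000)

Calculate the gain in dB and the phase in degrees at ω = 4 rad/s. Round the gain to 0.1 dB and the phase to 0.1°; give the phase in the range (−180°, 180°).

-57.0 dB, 37.0°

Substitute s = j4:
Numerator: (j4) + 4 = 4 + j4
Denominator: (j4)^2 + 140(j4) + 4000 = 3984 + j560
|N| = √(4² + 4²) ≈ 5.6569, ∠N ≈ 45.00°
|D| = √(3984² + 560²) ≈ 4023.2, ∠D ≈ 8.00°
|L| = 5.6569 / 4023.2 ≈ 0.0014061
Gain = 20 log₁₀(0.0014061) ≈ -57.04 dB
∠L = 45.00° − 8.00° = 37.00°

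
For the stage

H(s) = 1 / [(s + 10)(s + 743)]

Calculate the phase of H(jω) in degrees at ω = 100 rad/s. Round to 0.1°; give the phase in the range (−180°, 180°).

-92.0°

At s = jω = j100:
pole (s+10): 10 + j100 → |·| = √(10²+100²) = √10100 ≈ 100.5, ∠ = arctan(100/10) ≈ 84.29°
pole (s+743): 743 + j100 → |·| = √(743²+100²) = √562049 ≈ 749.7, ∠ = arctan(100/743) ≈ 7.67°
∠H = 0.00° − 91.96° = -91.96°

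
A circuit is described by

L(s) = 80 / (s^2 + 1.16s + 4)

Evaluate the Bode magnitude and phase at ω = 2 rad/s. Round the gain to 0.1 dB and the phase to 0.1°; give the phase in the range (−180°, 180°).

At s = jω = j2:
quadratic: (j2)² + 1.16·j2 + 4 = 0 + j2.32 → |·| ≈ 2.32, ∠ ≈ 90.00°
|L| = 80 / 2.32 ≈ 34.483
Gain = 20 log₁₀(34.483) ≈ 30.75 dB
∠L = 0.00° − 90.00° = -90.00°

30.8 dB, -90.0°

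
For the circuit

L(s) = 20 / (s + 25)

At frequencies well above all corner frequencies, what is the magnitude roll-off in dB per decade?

Each pole contributes −20 dB/decade at high frequency; each zero contributes +20 dB/decade.
Net: 0 zero(s) − 1 pole(s) → -20 dB/decade.

-20 dB/decade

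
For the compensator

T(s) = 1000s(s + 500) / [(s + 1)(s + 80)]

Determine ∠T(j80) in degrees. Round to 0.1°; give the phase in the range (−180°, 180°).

-35.2°

At s = jω = j80:
zero (s+500): 500 + j80 → |·| = √(500²+80²) = √256400 ≈ 506.36, ∠ = arctan(80/500) ≈ 9.09°
zero at origin: s = j80 → |·| = 80, ∠ = 90.00°
pole (s+1): 1 + j80 → |·| = √(1²+80²) = √6401 ≈ 80.006, ∠ = arctan(80/1) ≈ 89.28°
pole (s+80): 80 + j80 → |·| = √(80²+80²) = √12800 ≈ 113.14, ∠ = arctan(80/80) ≈ 45.00°
∠T = 99.09° − 134.28° = -35.19°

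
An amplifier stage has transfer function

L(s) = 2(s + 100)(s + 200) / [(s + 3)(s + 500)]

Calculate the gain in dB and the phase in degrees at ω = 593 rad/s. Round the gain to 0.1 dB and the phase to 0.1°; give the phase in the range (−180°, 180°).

At s = jω = j593:
zero (s+100): 100 + j593 → |·| = √(100²+593²) = √361649 ≈ 601.37, ∠ = arctan(593/100) ≈ 80.43°
zero (s+200): 200 + j593 → |·| = √(200²+593²) = √391649 ≈ 625.82, ∠ = arctan(593/200) ≈ 71.36°
pole (s+3): 3 + j593 → |·| = √(3²+593²) = √351658 ≈ 593.01, ∠ = arctan(593/3) ≈ 89.71°
pole (s+500): 500 + j593 → |·| = √(500²+593²) = √601649 ≈ 775.66, ∠ = arctan(593/500) ≈ 49.86°
|L| = 2 · 3.7635e+05 / 4.5997e+05 ≈ 1.6364
Gain = 20 log₁₀(1.6364) ≈ 4.28 dB
∠L = 151.79° − 139.57° = 12.22°

4.3 dB, 12.2°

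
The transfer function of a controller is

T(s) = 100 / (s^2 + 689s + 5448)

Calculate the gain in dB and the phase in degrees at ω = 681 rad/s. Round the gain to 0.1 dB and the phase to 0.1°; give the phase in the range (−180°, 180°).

-76.3 dB, -134.3°

Substitute s = j681:
Numerator: 100 = 100 + j0
Denominator: (j681)^2 + 689(j681) + 5448 = -458313 + j469209
|N| = √(100² + 0²) ≈ 100, ∠N ≈ 0.00°
|D| = √(458313² + 469209²) ≈ 6.559e+05, ∠D ≈ 134.33°
|T| = 100 / 6.559e+05 ≈ 0.00015246
Gain = 20 log₁₀(0.00015246) ≈ -76.34 dB
∠T = 0.00° − 134.33° = -134.33°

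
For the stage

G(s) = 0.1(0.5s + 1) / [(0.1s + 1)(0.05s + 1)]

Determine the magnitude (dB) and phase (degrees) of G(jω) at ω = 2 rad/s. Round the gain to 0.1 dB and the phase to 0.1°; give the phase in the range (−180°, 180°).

-17.2 dB, 28.0°

At ω = 2 rad/s:
zero (1 + j2·0.5) = 1 + j1 → |·| ≈ 1.4142, ∠ ≈ 45.00°
pole (1 + j2·0.1) = 1 + j0.2 → |·| ≈ 1.0198, ∠ ≈ 11.31°
pole (1 + j2·0.05) = 1 + j0.1 → |·| ≈ 1.005, ∠ ≈ 5.71°
|G| = 0.1 · 1.4142 / (1.0198 · 1.005) ≈ 0.13798
Gain = 20 log₁₀(0.13798) ≈ -17.20 dB
∠G = (45.00°) − (11.31° + 5.71°) = 27.98°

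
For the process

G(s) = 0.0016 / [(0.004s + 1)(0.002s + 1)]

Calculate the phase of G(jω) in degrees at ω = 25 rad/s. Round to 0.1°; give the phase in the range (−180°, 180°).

-8.6°

At ω = 25 rad/s:
pole (1 + j25·0.004) = 1 + j0.1 → |·| ≈ 1.005, ∠ ≈ 5.71°
pole (1 + j25·0.002) = 1 + j0.05 → |·| ≈ 1.0012, ∠ ≈ 2.86°
∠G = (0°) − (5.71° + 2.86°) = -8.57°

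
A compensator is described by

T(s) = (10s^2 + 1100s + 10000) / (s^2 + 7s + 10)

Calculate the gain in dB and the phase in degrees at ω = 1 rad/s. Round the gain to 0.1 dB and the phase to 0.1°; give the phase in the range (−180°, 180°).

Substitute s = j1:
Numerator: 10(j1)^2 + 1100(j1) + 10000 = 9990 + j1100
Denominator: (j1)^2 + 7(j1) + 10 = 9 + j7
|N| = √(9990² + 1100²) ≈ 10050, ∠N ≈ 6.28°
|D| = √(9² + 7²) ≈ 11.402, ∠D ≈ 37.87°
|T| = 10050 / 11.402 ≈ 881.42
Gain = 20 log₁₀(881.42) ≈ 58.90 dB
∠T = 6.28° − 37.87° = -31.59°

58.9 dB, -31.6°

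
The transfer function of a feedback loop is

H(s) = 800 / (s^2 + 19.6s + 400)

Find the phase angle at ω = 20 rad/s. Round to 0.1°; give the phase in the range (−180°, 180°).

At s = jω = j20:
quadratic: (j20)² + 19.6·j20 + 400 = 0 + j392 → |·| ≈ 392, ∠ ≈ 90.00°
∠H = 0.00° − 90.00° = -90.00°

-90.0°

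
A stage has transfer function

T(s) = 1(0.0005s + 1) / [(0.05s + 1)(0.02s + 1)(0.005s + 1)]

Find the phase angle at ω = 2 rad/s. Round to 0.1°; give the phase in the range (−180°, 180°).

At ω = 2 rad/s:
zero (1 + j2·0.0005) = 1 + j0.001 → |·| ≈ 1, ∠ ≈ 0.06°
pole (1 + j2·0.05) = 1 + j0.1 → |·| ≈ 1.005, ∠ ≈ 5.71°
pole (1 + j2·0.02) = 1 + j0.04 → |·| ≈ 1.0008, ∠ ≈ 2.29°
pole (1 + j2·0.005) = 1 + j0.01 → |·| ≈ 1, ∠ ≈ 0.57°
∠T = (0.06°) − (5.71° + 2.29° + 0.57°) = -8.51°

-8.5°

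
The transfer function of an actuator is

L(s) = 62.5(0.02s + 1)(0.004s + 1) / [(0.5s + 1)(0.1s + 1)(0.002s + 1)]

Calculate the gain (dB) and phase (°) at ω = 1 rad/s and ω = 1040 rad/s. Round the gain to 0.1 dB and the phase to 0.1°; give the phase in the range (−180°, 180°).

At ω = 1 rad/s:
zero (1 + j1·0.02) = 1 + j0.02 → |·| ≈ 1.0002, ∠ ≈ 1.15°
zero (1 + j1·0.004) = 1 + j0.004 → |·| ≈ 1, ∠ ≈ 0.23°
pole (1 + j1·0.5) = 1 + j0.5 → |·| ≈ 1.118, ∠ ≈ 26.57°
pole (1 + j1·0.1) = 1 + j0.1 → |·| ≈ 1.005, ∠ ≈ 5.71°
pole (1 + j1·0.002) = 1 + j0.002 → |·| ≈ 1, ∠ ≈ 0.11°
|L| = 62.5 · 1.0002 · 1 / (1.118 · 1.005 · 1) ≈ 55.636
Gain = 20 log₁₀(55.636) ≈ 34.91 dB
∠L = (1.15° + 0.23°) − (26.57° + 5.71° + 0.11°) = -31.01°

At ω = 1040 rad/s:
zero (1 + j1040·0.02) = 1 + j20.8 → |·| ≈ 20.824, ∠ ≈ 87.25°
zero (1 + j1040·0.004) = 1 + j4.16 → |·| ≈ 4.2785, ∠ ≈ 76.48°
pole (1 + j1040·0.5) = 1 + j520 → |·| ≈ 520, ∠ ≈ 89.89°
pole (1 + j1040·0.1) = 1 + j104 → |·| ≈ 104, ∠ ≈ 89.45°
pole (1 + j1040·0.002) = 1 + j2.08 → |·| ≈ 2.3079, ∠ ≈ 64.32°
|L| = 62.5 · 20.824 · 4.2785 / (520 · 104 · 2.3079) ≈ 0.044615
Gain = 20 log₁₀(0.044615) ≈ -27.01 dB
∠L = (87.25° + 76.48°) − (89.89° + 89.45° + 64.32°) = -79.93°

ω = 1: 34.9 dB, -31.0°; ω = 1040: -27.0 dB, -79.9°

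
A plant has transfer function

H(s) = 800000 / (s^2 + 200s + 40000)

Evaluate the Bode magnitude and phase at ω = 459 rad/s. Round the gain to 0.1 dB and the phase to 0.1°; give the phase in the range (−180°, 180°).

At s = jω = j459:
quadratic: (j459)² + 200·j459 + 40000 = -170681 + j91800 → |·| ≈ 1.938e+05, ∠ ≈ 151.73°
|H| = 800000 / 1.938e+05 ≈ 4.128
Gain = 20 log₁₀(4.128) ≈ 12.31 dB
∠H = 0.00° − 151.73° = -151.73°

12.3 dB, -151.7°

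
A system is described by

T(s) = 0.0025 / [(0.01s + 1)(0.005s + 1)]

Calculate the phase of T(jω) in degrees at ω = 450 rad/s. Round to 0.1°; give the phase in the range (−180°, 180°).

At ω = 450 rad/s:
pole (1 + j450·0.01) = 1 + j4.5 → |·| ≈ 4.6098, ∠ ≈ 77.47°
pole (1 + j450·0.005) = 1 + j2.25 → |·| ≈ 2.4622, ∠ ≈ 66.04°
∠T = (0°) − (77.47° + 66.04°) = -143.51°

-143.5°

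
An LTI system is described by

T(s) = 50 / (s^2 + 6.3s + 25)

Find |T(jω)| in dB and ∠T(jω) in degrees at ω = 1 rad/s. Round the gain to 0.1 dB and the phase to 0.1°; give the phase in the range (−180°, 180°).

6.1 dB, -14.7°

At s = jω = j1:
quadratic: (j1)² + 6.3·j1 + 25 = 24 + j6.3 → |·| ≈ 24.813, ∠ ≈ 14.71°
|T| = 50 / 24.813 ≈ 2.0151
Gain = 20 log₁₀(2.0151) ≈ 6.09 dB
∠T = 0.00° − 14.71° = -14.71°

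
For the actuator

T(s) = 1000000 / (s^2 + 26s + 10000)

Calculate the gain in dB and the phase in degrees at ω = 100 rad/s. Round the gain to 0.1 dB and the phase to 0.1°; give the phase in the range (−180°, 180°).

51.7 dB, -90.0°

At s = jω = j100:
quadratic: (j100)² + 26·j100 + 10000 = 0 + j2600 → |·| ≈ 2600, ∠ ≈ 90.00°
|T| = 1000000 / 2600 ≈ 384.62
Gain = 20 log₁₀(384.62) ≈ 51.70 dB
∠T = 0.00° − 90.00° = -90.00°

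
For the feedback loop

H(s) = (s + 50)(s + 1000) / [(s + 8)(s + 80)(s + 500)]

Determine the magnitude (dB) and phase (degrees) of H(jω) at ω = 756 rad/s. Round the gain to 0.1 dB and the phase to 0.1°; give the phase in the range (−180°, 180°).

At s = jω = j756:
zero (s+50): 50 + j756 → |·| = √(50²+756²) = √574036 ≈ 757.65, ∠ = arctan(756/50) ≈ 86.22°
zero (s+1000): 1000 + j756 → |·| = √(1000²+756²) = √1571536 ≈ 1253.6, ∠ = arctan(756/1000) ≈ 37.09°
pole (s+8): 8 + j756 → |·| = √(8²+756²) = √571600 ≈ 756.04, ∠ = arctan(756/8) ≈ 89.39°
pole (s+80): 80 + j756 → |·| = √(80²+756²) = √577936 ≈ 760.22, ∠ = arctan(756/80) ≈ 83.96°
pole (s+500): 500 + j756 → |·| = √(500²+756²) = √821536 ≈ 906.39, ∠ = arctan(756/500) ≈ 56.52°
|H| = 1 · 9.4979e+05 / 5.2095e+08 ≈ 0.0018232
Gain = 20 log₁₀(0.0018232) ≈ -54.78 dB
∠H = 123.31° − 229.87° = -106.56°

-54.8 dB, -106.6°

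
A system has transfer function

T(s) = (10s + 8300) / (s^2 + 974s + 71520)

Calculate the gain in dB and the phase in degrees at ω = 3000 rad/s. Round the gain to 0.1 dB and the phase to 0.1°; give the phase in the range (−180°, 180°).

-49.6 dB, -87.3°

Substitute s = j3000:
Numerator: 10(j3000) + 8300 = 8300 + j30000
Denominator: (j3000)^2 + 974(j3000) + 71520 = -8928480 + j2922000
|N| = √(8300² + 30000²) ≈ 31127, ∠N ≈ 74.54°
|D| = √(8928480² + 2922000²) ≈ 9.3945e+06, ∠D ≈ 161.88°
|T| = 31127 / 9.3945e+06 ≈ 0.0033133
Gain = 20 log₁₀(0.0033133) ≈ -49.59 dB
∠T = 74.54° − 161.88° = -87.34°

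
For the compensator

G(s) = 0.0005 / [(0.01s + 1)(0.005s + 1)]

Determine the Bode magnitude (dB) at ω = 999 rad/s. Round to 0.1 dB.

-100.2 dB

At ω = 999 rad/s:
pole (1 + j999·0.01) = 1 + j9.99 → |·| ≈ 10.04, ∠ ≈ 84.28°
pole (1 + j999·0.005) = 1 + j4.995 → |·| ≈ 5.0941, ∠ ≈ 78.68°
|G| = 0.0005 · 1 / (10.04 · 5.0941) ≈ 9.7762e-06
Gain = 20 log₁₀(9.7762e-06) ≈ -100.20 dB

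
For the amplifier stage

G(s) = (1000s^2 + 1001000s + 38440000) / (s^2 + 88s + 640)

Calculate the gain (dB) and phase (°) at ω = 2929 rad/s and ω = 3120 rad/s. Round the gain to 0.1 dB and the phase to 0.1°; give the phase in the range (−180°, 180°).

ω = 2929: 60.4 dB, -17.2°; ω = 3120: 60.4 dB, -16.2°

Substitute s = j2929:
Numerator: 1000(j2929)^2 + 1001000(j2929) + 38440000 = -8540601000 + j2931929000
Denominator: (j2929)^2 + 88(j2929) + 640 = -8578401 + j257752
|N| = √(8540601000² + 2931929000²) ≈ 9.0298e+09, ∠N ≈ 161.05°
|D| = √(8578401² + 257752²) ≈ 8.5823e+06, ∠D ≈ 178.28°
|G| = 9.0298e+09 / 8.5823e+06 ≈ 1052.1
Gain = 20 log₁₀(1052.1) ≈ 60.44 dB
∠G = 161.05° − 178.28° = -17.23°

Substitute s = j3120:
Numerator: 1000(j3120)^2 + 1001000(j3120) + 38440000 = -9695960000 + j3123120000
Denominator: (j3120)^2 + 88(j3120) + 640 = -9733760 + j274560
|N| = √(9695960000² + 3123120000²) ≈ 1.0187e+10, ∠N ≈ 162.15°
|D| = √(9733760² + 274560²) ≈ 9.7376e+06, ∠D ≈ 178.38°
|G| = 1.0187e+10 / 9.7376e+06 ≈ 1046.2
Gain = 20 log₁₀(1046.2) ≈ 60.39 dB
∠G = 162.15° − 178.38° = -16.23°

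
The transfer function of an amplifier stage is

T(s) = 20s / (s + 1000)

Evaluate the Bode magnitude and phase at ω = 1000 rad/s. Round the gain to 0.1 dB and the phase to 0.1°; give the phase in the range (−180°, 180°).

At s = jω = j1000:
zero at origin: s = j1000 → |·| = 1000, ∠ = 90.00°
pole (s+1000): 1000 + j1000 → |·| = √(1000²+1000²) = √2000000 ≈ 1414.2, ∠ = arctan(1000/1000) ≈ 45.00°
|T| = 20 · 1000 / 1414.2 ≈ 14.142
Gain = 20 log₁₀(14.142) ≈ 23.01 dB
∠T = 90.00° − 45.00° = 45.00°

23.0 dB, 45.0°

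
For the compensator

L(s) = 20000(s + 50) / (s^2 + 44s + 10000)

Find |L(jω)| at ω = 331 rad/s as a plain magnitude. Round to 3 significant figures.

At s = jω = j331:
zero (s+50): 50 + j331 → |·| = √(50²+331²) = √112061 ≈ 334.76, ∠ = arctan(331/50) ≈ 81.41°
quadratic: (j331)² + 44·j331 + 10000 = -99561 + j14564 → |·| ≈ 1.0062e+05, ∠ ≈ 171.68°
|L| = 20000 · 334.76 / 1.0062e+05 ≈ 66.539

66.5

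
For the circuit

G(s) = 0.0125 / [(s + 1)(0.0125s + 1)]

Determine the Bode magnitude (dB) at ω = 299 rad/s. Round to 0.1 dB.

-99.3 dB

At ω = 299 rad/s:
pole (1 + j299·1) = 1 + j299 → |·| ≈ 299, ∠ ≈ 89.81°
pole (1 + j299·0.0125) = 1 + j3.7375 → |·| ≈ 3.869, ∠ ≈ 75.02°
|G| = 0.0125 · 1 / (299 · 3.869) ≈ 1.0805e-05
Gain = 20 log₁₀(1.0805e-05) ≈ -99.33 dB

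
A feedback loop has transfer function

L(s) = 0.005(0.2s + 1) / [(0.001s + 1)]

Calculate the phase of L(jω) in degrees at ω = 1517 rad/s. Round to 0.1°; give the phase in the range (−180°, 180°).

At ω = 1517 rad/s:
zero (1 + j1517·0.2) = 1 + j303.4 → |·| ≈ 303.4, ∠ ≈ 89.81°
pole (1 + j1517·0.001) = 1 + j1.517 → |·| ≈ 1.8169, ∠ ≈ 56.61°
∠L = (89.81°) − (56.61°) = 33.20°

33.2°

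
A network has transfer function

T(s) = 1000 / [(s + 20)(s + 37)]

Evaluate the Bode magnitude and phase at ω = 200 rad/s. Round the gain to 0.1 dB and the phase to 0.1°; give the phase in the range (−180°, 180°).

At s = jω = j200:
pole (s+20): 20 + j200 → |·| = √(20²+200²) = √40400 ≈ 201, ∠ = arctan(200/20) ≈ 84.29°
pole (s+37): 37 + j200 → |·| = √(37²+200²) = √41369 ≈ 203.39, ∠ = arctan(200/37) ≈ 79.52°
|T| = 1000 / 40881 ≈ 0.024461
Gain = 20 log₁₀(0.024461) ≈ -32.23 dB
∠T = 0.00° − 163.81° = -163.81°

-32.2 dB, -163.8°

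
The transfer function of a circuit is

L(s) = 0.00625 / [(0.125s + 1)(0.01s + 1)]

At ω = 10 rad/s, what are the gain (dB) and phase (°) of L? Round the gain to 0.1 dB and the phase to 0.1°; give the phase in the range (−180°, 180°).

At ω = 10 rad/s:
pole (1 + j10·0.125) = 1 + j1.25 → |·| ≈ 1.6008, ∠ ≈ 51.34°
pole (1 + j10·0.01) = 1 + j0.1 → |·| ≈ 1.005, ∠ ≈ 5.71°
|L| = 0.00625 · 1 / (1.6008 · 1.005) ≈ 0.0038849
Gain = 20 log₁₀(0.0038849) ≈ -48.21 dB
∠L = (0°) − (51.34° + 5.71°) = -57.05°

-48.2 dB, -57.1°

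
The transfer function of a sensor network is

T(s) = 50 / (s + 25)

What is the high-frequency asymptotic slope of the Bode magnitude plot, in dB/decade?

-20 dB/decade

Each pole contributes −20 dB/decade at high frequency; each zero contributes +20 dB/decade.
Net: 0 zero(s) − 1 pole(s) → -20 dB/decade.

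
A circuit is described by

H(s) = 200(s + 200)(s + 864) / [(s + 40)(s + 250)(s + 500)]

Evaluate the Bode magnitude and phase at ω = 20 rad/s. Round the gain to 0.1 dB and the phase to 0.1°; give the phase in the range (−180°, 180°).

15.8 dB, -26.4°

At s = jω = j20:
zero (s+200): 200 + j20 → |·| = √(200²+20²) = √40400 ≈ 201, ∠ = arctan(20/200) ≈ 5.71°
zero (s+864): 864 + j20 → |·| = √(864²+20²) = √746896 ≈ 864.23, ∠ = arctan(20/864) ≈ 1.33°
pole (s+40): 40 + j20 → |·| = √(40²+20²) = √2000 ≈ 44.721, ∠ = arctan(20/40) ≈ 26.57°
pole (s+250): 250 + j20 → |·| = √(250²+20²) = √62900 ≈ 250.8, ∠ = arctan(20/250) ≈ 4.57°
pole (s+500): 500 + j20 → |·| = √(500²+20²) = √250400 ≈ 500.4, ∠ = arctan(20/500) ≈ 2.29°
|H| = 200 · 1.7371e+05 / 5.6125e+06 ≈ 6.1901
Gain = 20 log₁₀(6.1901) ≈ 15.83 dB
∠H = 7.04° − 33.43° = -26.39°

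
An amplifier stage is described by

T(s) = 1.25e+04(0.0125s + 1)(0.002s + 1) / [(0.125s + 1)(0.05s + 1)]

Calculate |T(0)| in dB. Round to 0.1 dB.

81.9 dB

T(0) = 1.25e+04 · 1 / 1 = 12500
20 log₁₀(12500) ≈ 81.94 dB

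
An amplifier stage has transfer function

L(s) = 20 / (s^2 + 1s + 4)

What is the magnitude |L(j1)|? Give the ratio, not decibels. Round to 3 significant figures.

At s = jω = j1:
quadratic: (j1)² + 1·j1 + 4 = 3 + j1 → |·| ≈ 3.1623, ∠ ≈ 18.43°
|L| = 20 / 3.1623 ≈ 6.3245

6.32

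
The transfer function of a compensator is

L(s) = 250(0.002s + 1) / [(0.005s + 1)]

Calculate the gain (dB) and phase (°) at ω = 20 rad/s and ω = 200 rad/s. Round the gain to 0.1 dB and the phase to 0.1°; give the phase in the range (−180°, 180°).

At ω = 20 rad/s:
zero (1 + j20·0.002) = 1 + j0.04 → |·| ≈ 1.0008, ∠ ≈ 2.29°
pole (1 + j20·0.005) = 1 + j0.1 → |·| ≈ 1.005, ∠ ≈ 5.71°
|L| = 250 · 1.0008 / (1.005) ≈ 248.96
Gain = 20 log₁₀(248.96) ≈ 47.92 dB
∠L = (2.29°) − (5.71°) = -3.42°

At ω = 200 rad/s:
zero (1 + j200·0.002) = 1 + j0.4 → |·| ≈ 1.077, ∠ ≈ 21.80°
pole (1 + j200·0.005) = 1 + j1 → |·| ≈ 1.4142, ∠ ≈ 45.00°
|L| = 250 · 1.077 / (1.4142) ≈ 190.39
Gain = 20 log₁₀(190.39) ≈ 45.59 dB
∠L = (21.80°) − (45.00°) = -23.20°

ω = 20: 47.9 dB, -3.4°; ω = 200: 45.6 dB, -23.2°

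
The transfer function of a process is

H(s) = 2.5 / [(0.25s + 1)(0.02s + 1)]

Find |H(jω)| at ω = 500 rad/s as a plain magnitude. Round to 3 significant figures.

At ω = 500 rad/s:
pole (1 + j500·0.25) = 1 + j125 → |·| ≈ 125, ∠ ≈ 89.54°
pole (1 + j500·0.02) = 1 + j10 → |·| ≈ 10.05, ∠ ≈ 84.29°
|H| = 2.5 · 1 / (125 · 10.05) ≈ 0.00199

0.00199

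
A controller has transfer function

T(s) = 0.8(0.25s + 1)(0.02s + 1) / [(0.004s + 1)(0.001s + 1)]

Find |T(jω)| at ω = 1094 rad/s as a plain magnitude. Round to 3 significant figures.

720

At ω = 1094 rad/s:
zero (1 + j1094·0.25) = 1 + j273.5 → |·| ≈ 273.5, ∠ ≈ 89.79°
zero (1 + j1094·0.02) = 1 + j21.88 → |·| ≈ 21.903, ∠ ≈ 87.38°
pole (1 + j1094·0.004) = 1 + j4.376 → |·| ≈ 4.4888, ∠ ≈ 77.13°
pole (1 + j1094·0.001) = 1 + j1.094 → |·| ≈ 1.4822, ∠ ≈ 47.57°
|T| = 0.8 · 273.5 · 21.903 / (4.4888 · 1.4822) ≈ 720.3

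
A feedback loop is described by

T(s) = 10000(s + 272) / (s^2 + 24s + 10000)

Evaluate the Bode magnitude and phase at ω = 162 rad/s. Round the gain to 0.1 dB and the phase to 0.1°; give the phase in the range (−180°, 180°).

At s = jω = j162:
zero (s+272): 272 + j162 → |·| = √(272²+162²) = √100228 ≈ 316.59, ∠ = arctan(162/272) ≈ 30.78°
quadratic: (j162)² + 24·j162 + 10000 = -16244 + j3888 → |·| ≈ 16703, ∠ ≈ 166.54°
|T| = 10000 · 316.59 / 16703 ≈ 189.54
Gain = 20 log₁₀(189.54) ≈ 45.55 dB
∠T = 30.78° − 166.54° = -135.76°

45.6 dB, -135.8°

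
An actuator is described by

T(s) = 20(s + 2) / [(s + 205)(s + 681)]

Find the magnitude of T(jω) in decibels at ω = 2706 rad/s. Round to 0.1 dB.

-42.9 dB

At s = jω = j2706:
zero (s+2): 2 + j2706 → |·| = √(2²+2706²) = √7322440 ≈ 2706, ∠ = arctan(2706/2) ≈ 89.96°
pole (s+205): 205 + j2706 → |·| = √(205²+2706²) = √7364461 ≈ 2713.8, ∠ = arctan(2706/205) ≈ 85.67°
pole (s+681): 681 + j2706 → |·| = √(681²+2706²) = √7786197 ≈ 2790.4, ∠ = arctan(2706/681) ≈ 75.87°
|T| = 20 · 2706 / 7.5726e+06 ≈ 0.0071468
Gain = 20 log₁₀(0.0071468) ≈ -42.92 dB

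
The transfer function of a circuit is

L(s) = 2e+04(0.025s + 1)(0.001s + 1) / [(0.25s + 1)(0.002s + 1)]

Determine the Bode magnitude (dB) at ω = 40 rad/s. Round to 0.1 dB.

At ω = 40 rad/s:
zero (1 + j40·0.025) = 1 + j1 → |·| ≈ 1.4142, ∠ ≈ 45.00°
zero (1 + j40·0.001) = 1 + j0.04 → |·| ≈ 1.0008, ∠ ≈ 2.29°
pole (1 + j40·0.25) = 1 + j10 → |·| ≈ 10.05, ∠ ≈ 84.29°
pole (1 + j40·0.002) = 1 + j0.08 → |·| ≈ 1.0032, ∠ ≈ 4.57°
|L| = 2e+04 · 1.4142 · 1.0008 / (10.05 · 1.0032) ≈ 2807.6
Gain = 20 log₁₀(2807.6) ≈ 68.97 dB

69.0 dB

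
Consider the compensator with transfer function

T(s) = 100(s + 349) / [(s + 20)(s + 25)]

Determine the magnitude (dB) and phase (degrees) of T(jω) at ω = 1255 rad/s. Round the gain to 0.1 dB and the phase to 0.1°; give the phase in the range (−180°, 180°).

-21.7 dB, -103.5°

At s = jω = j1255:
zero (s+349): 349 + j1255 → |·| = √(349²+1255²) = √1696826 ≈ 1302.6, ∠ = arctan(1255/349) ≈ 74.46°
pole (s+20): 20 + j1255 → |·| = √(20²+1255²) = √1575425 ≈ 1255.2, ∠ = arctan(1255/20) ≈ 89.09°
pole (s+25): 25 + j1255 → |·| = √(25²+1255²) = √1575650 ≈ 1255.2, ∠ = arctan(1255/25) ≈ 88.86°
|T| = 100 · 1302.6 / 1.5755e+06 ≈ 0.082679
Gain = 20 log₁₀(0.082679) ≈ -21.65 dB
∠T = 74.46° − 177.95° = -103.49°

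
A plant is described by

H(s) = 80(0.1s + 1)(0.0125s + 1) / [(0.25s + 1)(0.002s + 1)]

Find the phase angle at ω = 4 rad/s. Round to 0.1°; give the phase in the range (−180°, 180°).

At ω = 4 rad/s:
zero (1 + j4·0.1) = 1 + j0.4 → |·| ≈ 1.077, ∠ ≈ 21.80°
zero (1 + j4·0.0125) = 1 + j0.05 → |·| ≈ 1.0012, ∠ ≈ 2.86°
pole (1 + j4·0.25) = 1 + j1 → |·| ≈ 1.4142, ∠ ≈ 45.00°
pole (1 + j4·0.002) = 1 + j0.008 → |·| ≈ 1, ∠ ≈ 0.46°
∠H = (21.80° + 2.86°) − (45.00° + 0.46°) = -20.80°

-20.8°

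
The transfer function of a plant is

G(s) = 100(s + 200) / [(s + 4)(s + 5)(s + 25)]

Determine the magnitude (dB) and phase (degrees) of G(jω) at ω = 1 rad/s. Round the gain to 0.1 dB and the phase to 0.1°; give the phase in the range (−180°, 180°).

31.6 dB, -27.4°

At s = jω = j1:
zero (s+200): 200 + j1 → |·| = √(200²+1²) = √40001 ≈ 200, ∠ = arctan(1/200) ≈ 0.29°
pole (s+4): 4 + j1 → |·| = √(4²+1²) = √17 ≈ 4.1231, ∠ = arctan(1/4) ≈ 14.04°
pole (s+5): 5 + j1 → |·| = √(5²+1²) = √26 ≈ 5.099, ∠ = arctan(1/5) ≈ 11.31°
pole (s+25): 25 + j1 → |·| = √(25²+1²) = √626 ≈ 25.02, ∠ = arctan(1/25) ≈ 2.29°
|G| = 100 · 200 / 526.01 ≈ 38.022
Gain = 20 log₁₀(38.022) ≈ 31.60 dB
∠G = 0.29° − 27.64° = -27.35°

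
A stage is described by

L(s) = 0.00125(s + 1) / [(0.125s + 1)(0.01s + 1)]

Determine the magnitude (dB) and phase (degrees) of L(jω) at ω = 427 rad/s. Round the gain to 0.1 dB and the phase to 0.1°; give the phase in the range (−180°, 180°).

At ω = 427 rad/s:
zero (1 + j427·1) = 1 + j427 → |·| ≈ 427, ∠ ≈ 89.87°
pole (1 + j427·0.125) = 1 + j53.375 → |·| ≈ 53.384, ∠ ≈ 88.93°
pole (1 + j427·0.01) = 1 + j4.27 → |·| ≈ 4.3855, ∠ ≈ 76.82°
|L| = 0.00125 · 427 / (53.384 · 4.3855) ≈ 0.0022799
Gain = 20 log₁₀(0.0022799) ≈ -52.84 dB
∠L = (89.87°) − (88.93° + 76.82°) = -75.88°

-52.8 dB, -75.9°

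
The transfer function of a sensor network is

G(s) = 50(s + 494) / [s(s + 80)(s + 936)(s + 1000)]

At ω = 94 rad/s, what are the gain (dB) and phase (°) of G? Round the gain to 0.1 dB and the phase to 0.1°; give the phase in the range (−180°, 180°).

At s = jω = j94:
zero (s+494): 494 + j94 → |·| = √(494²+94²) = √252872 ≈ 502.86, ∠ = arctan(94/494) ≈ 10.77°
pole (s+80): 80 + j94 → |·| = √(80²+94²) = √15236 ≈ 123.43, ∠ = arctan(94/80) ≈ 49.60°
pole (s+936): 936 + j94 → |·| = √(936²+94²) = √884932 ≈ 940.71, ∠ = arctan(94/936) ≈ 5.73°
pole (s+1000): 1000 + j94 → |·| = √(1000²+94²) = √1008836 ≈ 1004.4, ∠ = arctan(94/1000) ≈ 5.37°
pole at origin: |s| = 94, ∠ = 90.00° (in denominator)
|G| = 50 · 502.86 / 1.0963e+10 ≈ 2.2934e-06
Gain = 20 log₁₀(2.2934e-06) ≈ -112.79 dB
∠G = 10.77° − 150.70° = -139.93°

-112.8 dB, -139.9°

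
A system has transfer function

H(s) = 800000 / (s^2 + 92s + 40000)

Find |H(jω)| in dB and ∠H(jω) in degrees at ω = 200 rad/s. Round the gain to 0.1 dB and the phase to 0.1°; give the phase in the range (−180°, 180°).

At s = jω = j200:
quadratic: (j200)² + 92·j200 + 40000 = 0 + j18400 → |·| ≈ 18400, ∠ ≈ 90.00°
|H| = 800000 / 18400 ≈ 43.478
Gain = 20 log₁₀(43.478) ≈ 32.77 dB
∠H = 0.00° − 90.00° = -90.00°

32.8 dB, -90.0°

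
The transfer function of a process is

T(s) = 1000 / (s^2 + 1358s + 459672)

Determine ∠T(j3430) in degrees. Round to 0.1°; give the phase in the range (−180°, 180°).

-157.6°

Substitute s = j3430:
Numerator: 1000 = 1000 + j0
Denominator: (j3430)^2 + 1358(j3430) + 459672 = -11305228 + j4657940
|N| = √(1000² + 0²) ≈ 1000, ∠N ≈ 0.00°
|D| = √(11305228² + 4657940²) ≈ 1.2227e+07, ∠D ≈ 157.61°
∠T = 0.00° − 157.61° = -157.61°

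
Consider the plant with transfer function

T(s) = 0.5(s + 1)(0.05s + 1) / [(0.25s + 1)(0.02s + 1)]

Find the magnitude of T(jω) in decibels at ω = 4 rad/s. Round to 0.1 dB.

3.4 dB

At ω = 4 rad/s:
zero (1 + j4·1) = 1 + j4 → |·| ≈ 4.1231, ∠ ≈ 75.96°
zero (1 + j4·0.05) = 1 + j0.2 → |·| ≈ 1.0198, ∠ ≈ 11.31°
pole (1 + j4·0.25) = 1 + j1 → |·| ≈ 1.4142, ∠ ≈ 45.00°
pole (1 + j4·0.02) = 1 + j0.08 → |·| ≈ 1.0032, ∠ ≈ 4.57°
|T| = 0.5 · 4.1231 · 1.0198 / (1.4142 · 1.0032) ≈ 1.4819
Gain = 20 log₁₀(1.4819) ≈ 3.42 dB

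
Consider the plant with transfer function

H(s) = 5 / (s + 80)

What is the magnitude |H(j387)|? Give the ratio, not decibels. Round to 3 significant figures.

0.0127

At s = jω = j387:
pole (s+80): 80 + j387 → |·| = √(80²+387²) = √156169 ≈ 395.18, ∠ = arctan(387/80) ≈ 78.32°
|H| = 5 / 395.18 ≈ 0.012652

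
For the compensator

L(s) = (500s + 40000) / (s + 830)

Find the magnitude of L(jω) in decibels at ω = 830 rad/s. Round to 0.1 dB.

51.0 dB

Substitute s = j830:
Numerator: 500(j830) + 40000 = 40000 + j415000
Denominator: (j830) + 830 = 830 + j830
|N| = √(40000² + 415000²) ≈ 4.1692e+05, ∠N ≈ 84.49°
|D| = √(830² + 830²) ≈ 1173.8, ∠D ≈ 45.00°
|L| = 4.1692e+05 / 1173.8 ≈ 355.19
Gain = 20 log₁₀(355.19) ≈ 51.01 dB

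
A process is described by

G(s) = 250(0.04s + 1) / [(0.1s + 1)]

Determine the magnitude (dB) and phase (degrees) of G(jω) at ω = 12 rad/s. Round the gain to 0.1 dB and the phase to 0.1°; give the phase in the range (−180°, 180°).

45.0 dB, -24.6°

At ω = 12 rad/s:
zero (1 + j12·0.04) = 1 + j0.48 → |·| ≈ 1.1092, ∠ ≈ 25.64°
pole (1 + j12·0.1) = 1 + j1.2 → |·| ≈ 1.562, ∠ ≈ 50.19°
|G| = 250 · 1.1092 / (1.562) ≈ 177.53
Gain = 20 log₁₀(177.53) ≈ 44.99 dB
∠G = (25.64°) − (50.19°) = -24.55°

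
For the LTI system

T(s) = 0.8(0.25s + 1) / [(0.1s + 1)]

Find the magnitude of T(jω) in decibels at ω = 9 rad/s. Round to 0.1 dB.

At ω = 9 rad/s:
zero (1 + j9·0.25) = 1 + j2.25 → |·| ≈ 2.4622, ∠ ≈ 66.04°
pole (1 + j9·0.1) = 1 + j0.9 → |·| ≈ 1.3454, ∠ ≈ 41.99°
|T| = 0.8 · 2.4622 / (1.3454) ≈ 1.4641
Gain = 20 log₁₀(1.4641) ≈ 3.31 dB

3.3 dB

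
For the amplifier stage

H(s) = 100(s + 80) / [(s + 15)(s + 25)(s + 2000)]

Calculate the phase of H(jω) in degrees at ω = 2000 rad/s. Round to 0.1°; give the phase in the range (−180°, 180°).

-136.1°

At s = jω = j2000:
zero (s+80): 80 + j2000 → |·| = √(80²+2000²) = √4006400 ≈ 2001.6, ∠ = arctan(2000/80) ≈ 87.71°
pole (s+15): 15 + j2000 → |·| = √(15²+2000²) = √4000225 ≈ 2000.1, ∠ = arctan(2000/15) ≈ 89.57°
pole (s+25): 25 + j2000 → |·| = √(25²+2000²) = √4000625 ≈ 2000.2, ∠ = arctan(2000/25) ≈ 89.28°
pole (s+2000): 2000 + j2000 → |·| = √(2000²+2000²) = √8000000 ≈ 2828.4, ∠ = arctan(2000/2000) ≈ 45.00°
∠H = 87.71° − 223.85° = -136.14°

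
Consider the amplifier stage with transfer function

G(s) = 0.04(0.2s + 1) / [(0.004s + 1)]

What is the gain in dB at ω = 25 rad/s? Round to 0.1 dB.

-13.9 dB

At ω = 25 rad/s:
zero (1 + j25·0.2) = 1 + j5 → |·| ≈ 5.099, ∠ ≈ 78.69°
pole (1 + j25·0.004) = 1 + j0.1 → |·| ≈ 1.005, ∠ ≈ 5.71°
|G| = 0.04 · 5.099 / (1.005) ≈ 0.20295
Gain = 20 log₁₀(0.20295) ≈ -13.85 dB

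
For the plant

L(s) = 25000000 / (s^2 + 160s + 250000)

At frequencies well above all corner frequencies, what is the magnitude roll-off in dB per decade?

Each pole contributes −20 dB/decade at high frequency; each zero contributes +20 dB/decade.
Net: 0 zero(s) − 2 pole(s) → -40 dB/decade.

-40 dB/decade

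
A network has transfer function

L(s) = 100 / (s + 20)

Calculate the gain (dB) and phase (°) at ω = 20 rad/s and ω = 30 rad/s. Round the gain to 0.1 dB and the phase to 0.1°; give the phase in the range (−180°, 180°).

Substitute s = j20:
Numerator: 100 = 100 + j0
Denominator: (j20) + 20 = 20 + j20
|N| = √(100² + 0²) ≈ 100, ∠N ≈ 0.00°
|D| = √(20² + 20²) ≈ 28.284, ∠D ≈ 45.00°
|L| = 100 / 28.284 ≈ 3.5356
Gain = 20 log₁₀(3.5356) ≈ 10.97 dB
∠L = 0.00° − 45.00° = -45.00°

Substitute s = j30:
Numerator: 100 = 100 + j0
Denominator: (j30) + 20 = 20 + j30
|N| = √(100² + 0²) ≈ 100, ∠N ≈ 0.00°
|D| = √(20² + 30²) ≈ 36.056, ∠D ≈ 56.31°
|L| = 100 / 36.056 ≈ 2.7735
Gain = 20 log₁₀(2.7735) ≈ 8.86 dB
∠L = 0.00° − 56.31° = -56.31°

ω = 20: 11.0 dB, -45.0°; ω = 30: 8.9 dB, -56.3°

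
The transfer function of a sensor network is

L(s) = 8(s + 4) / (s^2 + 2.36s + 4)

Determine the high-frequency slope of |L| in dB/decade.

-20 dB/decade

Each pole contributes −20 dB/decade at high frequency; each zero contributes +20 dB/decade.
Net: 1 zero(s) − 2 pole(s) → -20 dB/decade.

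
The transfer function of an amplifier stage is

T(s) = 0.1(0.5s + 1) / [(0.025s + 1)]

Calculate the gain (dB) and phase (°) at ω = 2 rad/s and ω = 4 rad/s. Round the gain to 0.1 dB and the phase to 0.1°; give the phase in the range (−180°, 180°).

At ω = 2 rad/s:
zero (1 + j2·0.5) = 1 + j1 → |·| ≈ 1.4142, ∠ ≈ 45.00°
pole (1 + j2·0.025) = 1 + j0.05 → |·| ≈ 1.0012, ∠ ≈ 2.86°
|T| = 0.1 · 1.4142 / (1.0012) ≈ 0.14125
Gain = 20 log₁₀(0.14125) ≈ -17.00 dB
∠T = (45.00°) − (2.86°) = 42.14°

At ω = 4 rad/s:
zero (1 + j4·0.5) = 1 + j2 → |·| ≈ 2.2361, ∠ ≈ 63.43°
pole (1 + j4·0.025) = 1 + j0.1 → |·| ≈ 1.005, ∠ ≈ 5.71°
|T| = 0.1 · 2.2361 / (1.005) ≈ 0.2225
Gain = 20 log₁₀(0.2225) ≈ -13.05 dB
∠T = (63.43°) − (5.71°) = 57.72°

ω = 2: -17.0 dB, 42.1°; ω = 4: -13.1 dB, 57.7°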